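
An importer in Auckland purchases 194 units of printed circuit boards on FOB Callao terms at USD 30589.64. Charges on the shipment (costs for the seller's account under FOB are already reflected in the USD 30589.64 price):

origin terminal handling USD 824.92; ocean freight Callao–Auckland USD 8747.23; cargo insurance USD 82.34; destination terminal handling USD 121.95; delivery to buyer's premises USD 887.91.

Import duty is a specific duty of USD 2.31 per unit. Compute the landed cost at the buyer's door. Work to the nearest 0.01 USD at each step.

FOB: the seller bears costs until goods are on board at the origin port; the buyer bears freight, insurance and all costs thereafter.
Already in the invoice (seller's account under FOB): origin terminal — exclude.
CIF value = FOB price + freight + insurance = 30589.64 + 8747.23 + 82.34 = 39419.21
Import duty = 194 × 2.31 = 448.14
Buyer bears: freight 8747.23 + insurance 82.34 + destination terminal 121.95 + delivery 887.91 + duty 448.14 = 10287.57
Landed cost = invoice 30589.64 + 10287.57 = 40877.21

Total landed cost: USD 40877.21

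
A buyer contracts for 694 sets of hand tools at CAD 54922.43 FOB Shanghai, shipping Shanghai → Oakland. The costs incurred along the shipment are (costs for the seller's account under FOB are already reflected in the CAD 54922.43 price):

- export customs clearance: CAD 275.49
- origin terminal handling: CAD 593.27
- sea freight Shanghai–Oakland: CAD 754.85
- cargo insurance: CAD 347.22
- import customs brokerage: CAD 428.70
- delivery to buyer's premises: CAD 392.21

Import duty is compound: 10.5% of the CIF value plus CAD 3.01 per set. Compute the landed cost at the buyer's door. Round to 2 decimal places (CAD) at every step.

FOB: the seller bears costs until goods are on board at the origin port; the buyer bears freight, insurance and all costs thereafter.
Already in the invoice (seller's account under FOB): export clearance, origin terminal — exclude.
CIF value = FOB price + freight + insurance = 54922.43 + 754.85 + 347.22 = 56024.50
Ad valorem component: 56024.50 × 10.5% = 5882.57
Specific component: 694 × 3.01 = 2088.94
Import duty = 5882.57 + 2088.94 = 7971.51
Buyer bears: freight 754.85 + insurance 347.22 + brokerage 428.70 + delivery 392.21 + duty 7971.51 = 9894.49
Landed cost = invoice 54922.43 + 9894.49 = 64816.92

Total landed cost: CAD 64816.92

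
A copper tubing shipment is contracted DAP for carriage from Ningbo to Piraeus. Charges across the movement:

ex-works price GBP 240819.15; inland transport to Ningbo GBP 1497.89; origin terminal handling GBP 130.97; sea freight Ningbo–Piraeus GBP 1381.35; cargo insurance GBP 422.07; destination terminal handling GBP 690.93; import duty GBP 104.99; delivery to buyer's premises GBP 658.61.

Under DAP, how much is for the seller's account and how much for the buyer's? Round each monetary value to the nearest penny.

DAP: the seller bears all costs to the named destination except import duty and clearance.
Seller's account: goods 240819.15 + inland to port 1497.89 + origin terminal 130.97 + freight 1381.35 + insurance 422.07 + destination terminal 690.93 + delivery 658.61 = 245600.97
Buyer's account: duty 104.99 = 104.99

Seller: GBP 245600.97; buyer: GBP 104.99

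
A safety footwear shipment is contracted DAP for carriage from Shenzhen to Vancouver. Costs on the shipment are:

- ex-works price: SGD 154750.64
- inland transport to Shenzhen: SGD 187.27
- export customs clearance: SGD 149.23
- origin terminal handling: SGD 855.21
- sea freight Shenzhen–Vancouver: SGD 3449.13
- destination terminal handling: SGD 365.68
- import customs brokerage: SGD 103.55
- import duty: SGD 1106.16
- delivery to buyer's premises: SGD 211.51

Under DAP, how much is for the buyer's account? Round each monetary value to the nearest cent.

DAP: the seller bears all costs to the named destination except import duty and clearance.
Seller's account: goods 154750.64 + inland to port 187.27 + export clearance 149.23 + origin terminal 855.21 + freight 3449.13 + destination terminal 365.68 + delivery 211.51 = 159968.67
Buyer's account: brokerage 103.55 + duty 1106.16 = 1209.71

Buyer's account: SGD 1209.71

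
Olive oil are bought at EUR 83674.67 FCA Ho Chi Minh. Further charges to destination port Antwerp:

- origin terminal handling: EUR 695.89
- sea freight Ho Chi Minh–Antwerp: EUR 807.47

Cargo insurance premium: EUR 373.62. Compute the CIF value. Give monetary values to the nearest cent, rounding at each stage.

CIF = FCA price + pre-shipment costs + freight + insurance
CIF = 83674.67 + 695.89 + 807.47 + 373.62 = 85551.65

CIF value: EUR 85551.65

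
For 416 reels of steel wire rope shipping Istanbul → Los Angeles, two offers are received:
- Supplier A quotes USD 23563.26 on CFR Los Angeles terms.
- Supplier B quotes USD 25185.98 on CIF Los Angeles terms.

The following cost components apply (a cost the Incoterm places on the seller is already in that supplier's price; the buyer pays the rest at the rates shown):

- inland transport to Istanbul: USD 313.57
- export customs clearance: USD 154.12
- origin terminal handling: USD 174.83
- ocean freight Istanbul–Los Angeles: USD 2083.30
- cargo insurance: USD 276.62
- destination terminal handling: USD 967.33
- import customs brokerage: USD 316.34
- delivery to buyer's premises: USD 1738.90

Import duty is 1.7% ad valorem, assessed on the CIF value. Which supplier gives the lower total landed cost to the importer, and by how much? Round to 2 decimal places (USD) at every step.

Supplier A (CFR):
CIF value = CFR price + insurance = 23563.26 + 276.62 = 23839.88
Import duty = 23839.88 × 1.7% = 405.28
Buyer bears (A): 276.62 + 967.33 + 316.34 + 1738.90 = 3299.19
Landed cost (A) = invoice 23563.26 + 3299.19 + duty 405.28 = 27267.73
Supplier B (CIF):
The CIF price already equals the CIF value: 25185.98
Import duty = 25185.98 × 1.7% = 428.16
Buyer bears (B): 967.33 + 316.34 + 1738.90 = 3022.57
Landed cost (B) = invoice 25185.98 + 3022.57 + duty 428.16 = 28636.71
Difference = |27267.73 − 28636.71| = 1368.98

Supplier A is cheaper by USD 1368.98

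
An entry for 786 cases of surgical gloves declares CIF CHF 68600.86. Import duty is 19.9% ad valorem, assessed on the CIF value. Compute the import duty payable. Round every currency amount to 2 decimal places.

Import duty = 68600.86 × 19.9% = 13651.57

Import duty: CHF 13651.57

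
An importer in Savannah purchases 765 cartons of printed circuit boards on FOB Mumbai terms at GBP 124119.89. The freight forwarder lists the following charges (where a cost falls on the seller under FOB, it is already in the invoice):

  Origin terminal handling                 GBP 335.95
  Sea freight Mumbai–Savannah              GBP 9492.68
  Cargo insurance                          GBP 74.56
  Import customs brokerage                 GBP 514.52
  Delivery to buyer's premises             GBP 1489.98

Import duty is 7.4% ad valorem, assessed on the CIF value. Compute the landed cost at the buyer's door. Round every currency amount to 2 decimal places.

Total landed cost: GBP 145584.48

FOB: the seller bears costs until goods are on board at the origin port; the buyer bears freight, insurance and all costs thereafter.
Already in the invoice (seller's account under FOB): origin terminal — exclude.
CIF value = FOB price + freight + insurance = 124119.89 + 9492.68 + 74.56 = 133687.13
Import duty = 133687.13 × 7.4% = 9892.85
Buyer bears: freight 9492.68 + insurance 74.56 + brokerage 514.52 + delivery 1489.98 + duty 9892.85 = 21464.59
Landed cost = invoice 124119.89 + 21464.59 = 145584.48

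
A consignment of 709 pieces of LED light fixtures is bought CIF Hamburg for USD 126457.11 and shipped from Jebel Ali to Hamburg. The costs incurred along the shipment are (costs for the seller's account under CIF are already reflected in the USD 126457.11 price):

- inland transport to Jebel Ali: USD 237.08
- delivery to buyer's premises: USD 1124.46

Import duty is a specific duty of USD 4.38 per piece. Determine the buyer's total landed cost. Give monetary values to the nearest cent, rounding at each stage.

Total landed cost: USD 130686.99

CIF: the seller pays costs through ocean freight and marine insurance to the destination port.
Already in the invoice (seller's account under CIF): inland to port — exclude.
The CIF price already equals the CIF value: 126457.11
Import duty = 709 × 4.38 = 3105.42
Buyer bears: delivery 1124.46 + duty 3105.42 = 4229.88
Landed cost = invoice 126457.11 + 4229.88 = 130686.99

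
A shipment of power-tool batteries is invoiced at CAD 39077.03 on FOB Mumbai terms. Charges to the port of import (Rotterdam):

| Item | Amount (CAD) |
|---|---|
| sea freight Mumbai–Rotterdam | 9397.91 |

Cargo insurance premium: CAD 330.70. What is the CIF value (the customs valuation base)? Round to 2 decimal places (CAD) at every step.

CIF = FOB price + freight + insurance
CIF = 39077.03 + 9397.91 + 330.70 = 48805.64

CIF value: CAD 48805.64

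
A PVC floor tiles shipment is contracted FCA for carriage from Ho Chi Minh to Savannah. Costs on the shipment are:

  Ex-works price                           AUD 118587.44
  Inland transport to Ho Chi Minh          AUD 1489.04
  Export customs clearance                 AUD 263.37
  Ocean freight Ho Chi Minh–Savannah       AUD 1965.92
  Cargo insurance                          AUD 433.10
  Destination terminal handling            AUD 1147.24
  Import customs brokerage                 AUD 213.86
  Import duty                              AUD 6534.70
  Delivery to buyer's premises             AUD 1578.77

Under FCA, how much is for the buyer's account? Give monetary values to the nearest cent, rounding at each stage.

FCA: the seller delivers export-cleared goods to the carrier; the buyer bears costs from that point.
Seller's account: goods 118587.44 + inland to port 1489.04 + export clearance 263.37 = 120339.85
Buyer's account: freight 1965.92 + insurance 433.10 + destination terminal 1147.24 + brokerage 213.86 + duty 6534.70 + delivery 1578.77 = 11873.59

Buyer's account: AUD 11873.59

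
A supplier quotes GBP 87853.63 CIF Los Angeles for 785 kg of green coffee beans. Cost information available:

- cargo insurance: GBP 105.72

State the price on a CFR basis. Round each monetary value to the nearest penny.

From CIF to CFR, the seller no longer bears: insurance.
CFR price = 87853.63 − 105.72 = 87747.91

CFR price: GBP 87747.91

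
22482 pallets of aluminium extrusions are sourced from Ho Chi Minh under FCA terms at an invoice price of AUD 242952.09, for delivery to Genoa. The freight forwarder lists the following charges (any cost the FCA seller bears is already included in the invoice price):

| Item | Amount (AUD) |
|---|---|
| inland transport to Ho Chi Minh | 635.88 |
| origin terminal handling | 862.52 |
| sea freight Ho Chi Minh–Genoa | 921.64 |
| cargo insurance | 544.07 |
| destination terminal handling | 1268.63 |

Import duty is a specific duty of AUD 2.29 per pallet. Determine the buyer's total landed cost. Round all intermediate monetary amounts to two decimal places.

Total landed cost: AUD 298032.73

FCA: the seller delivers export-cleared goods to the carrier; the buyer bears costs from that point.
Already in the invoice (seller's account under FCA): inland to port — exclude.
CIF value = FCA price + origin terminal + freight + insurance = 242952.09 + 862.52 + 921.64 + 544.07 = 245280.32
Import duty = 22482 × 2.29 = 51483.78
Buyer bears: origin terminal 862.52 + freight 921.64 + insurance 544.07 + destination terminal 1268.63 + duty 51483.78 = 55080.64
Landed cost = invoice 242952.09 + 55080.64 = 298032.73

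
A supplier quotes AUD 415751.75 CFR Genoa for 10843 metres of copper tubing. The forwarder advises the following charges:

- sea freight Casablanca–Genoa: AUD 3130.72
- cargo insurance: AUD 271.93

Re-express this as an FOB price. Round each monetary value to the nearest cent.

Not relevant to the conversion: insurance — on the buyer under both terms; not part of either seller's price.
From CFR to FOB, the seller no longer bears: freight.
FOB price = 415751.75 − 3130.72 = 412621.03

FOB price: AUD 412621.03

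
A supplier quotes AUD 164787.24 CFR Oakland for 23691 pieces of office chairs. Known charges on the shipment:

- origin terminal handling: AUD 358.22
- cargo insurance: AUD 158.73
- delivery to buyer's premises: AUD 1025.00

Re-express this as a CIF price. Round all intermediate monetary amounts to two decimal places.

Not relevant to the conversion: origin terminal — on the seller under both CFR and CIF; already in the CFR price and stays in the CIF price. delivery — on the buyer under both terms; not part of either seller's price.
From CFR to CIF, the seller additionally bears: insurance.
CIF price = 164787.24 + 158.73 = 164945.97

CIF price: AUD 164945.97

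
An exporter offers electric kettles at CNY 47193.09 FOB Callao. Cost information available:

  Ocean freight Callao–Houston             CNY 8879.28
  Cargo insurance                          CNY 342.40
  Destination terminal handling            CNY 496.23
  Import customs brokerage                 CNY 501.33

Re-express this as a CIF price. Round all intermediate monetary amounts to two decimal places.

CIF price: CNY 56414.77

Not relevant to the conversion: destination terminal, brokerage — on the buyer under both terms; not part of either seller's price.
From FOB to CIF, the seller additionally bears: freight, insurance.
CIF price = 47193.09 + 8879.28 + 342.40 = 56414.77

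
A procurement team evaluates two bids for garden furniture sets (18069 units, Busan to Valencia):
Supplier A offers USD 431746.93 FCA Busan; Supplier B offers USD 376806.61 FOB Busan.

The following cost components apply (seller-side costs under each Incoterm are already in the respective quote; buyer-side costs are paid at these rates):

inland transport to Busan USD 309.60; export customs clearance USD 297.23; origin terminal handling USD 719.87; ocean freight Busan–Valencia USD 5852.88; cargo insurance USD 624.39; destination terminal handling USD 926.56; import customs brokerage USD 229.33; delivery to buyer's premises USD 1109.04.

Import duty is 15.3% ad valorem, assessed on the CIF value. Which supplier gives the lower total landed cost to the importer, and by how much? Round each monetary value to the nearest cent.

Supplier A (FCA):
CIF value = FCA price + origin terminal + freight + insurance = 431746.93 + 719.87 + 5852.88 + 624.39 = 438944.07
Import duty = 438944.07 × 15.3% = 67158.44
Buyer bears (A): 719.87 + 5852.88 + 624.39 + 926.56 + 229.33 + 1109.04 = 9462.07
Landed cost (A) = invoice 431746.93 + 9462.07 + duty 67158.44 = 508367.44
Supplier B (FOB):
CIF value = FOB price + freight + insurance = 376806.61 + 5852.88 + 624.39 = 383283.88
Import duty = 383283.88 × 15.3% = 58642.43
Buyer bears (B): 5852.88 + 624.39 + 926.56 + 229.33 + 1109.04 = 8742.20
Landed cost (B) = invoice 376806.61 + 8742.20 + duty 58642.43 = 444191.24
Difference = |508367.44 − 444191.24| = 64176.20

Supplier B is cheaper by USD 64176.20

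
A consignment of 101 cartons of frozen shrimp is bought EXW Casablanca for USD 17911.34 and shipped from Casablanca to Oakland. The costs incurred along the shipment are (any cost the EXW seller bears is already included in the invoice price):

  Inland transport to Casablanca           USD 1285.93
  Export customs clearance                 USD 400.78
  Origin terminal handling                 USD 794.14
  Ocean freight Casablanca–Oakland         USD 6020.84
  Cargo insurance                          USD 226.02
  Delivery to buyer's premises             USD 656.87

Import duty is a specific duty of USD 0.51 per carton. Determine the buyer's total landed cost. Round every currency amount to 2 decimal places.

Total landed cost: USD 27347.43

EXW: the seller makes goods available at their premises; the buyer bears all onward costs.
CIF value = EXW price + inland to port + export clearance + origin terminal + freight + insurance = 17911.34 + 1285.93 + 400.78 + 794.14 + 6020.84 + 226.02 = 26639.05
Import duty = 101 × 0.51 = 51.51
Buyer bears: inland to port 1285.93 + export clearance 400.78 + origin terminal 794.14 + freight 6020.84 + insurance 226.02 + delivery 656.87 + duty 51.51 = 9436.09
Landed cost = invoice 17911.34 + 9436.09 = 27347.43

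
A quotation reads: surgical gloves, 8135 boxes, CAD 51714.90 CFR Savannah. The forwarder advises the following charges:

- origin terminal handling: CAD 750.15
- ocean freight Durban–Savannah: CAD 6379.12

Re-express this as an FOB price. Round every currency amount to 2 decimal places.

Not relevant to the conversion: origin terminal — on the seller under both CFR and FOB; already in the CFR price and stays in the FOB price.
From CFR to FOB, the seller no longer bears: freight.
FOB price = 51714.90 − 6379.12 = 45335.78

FOB price: CAD 45335.78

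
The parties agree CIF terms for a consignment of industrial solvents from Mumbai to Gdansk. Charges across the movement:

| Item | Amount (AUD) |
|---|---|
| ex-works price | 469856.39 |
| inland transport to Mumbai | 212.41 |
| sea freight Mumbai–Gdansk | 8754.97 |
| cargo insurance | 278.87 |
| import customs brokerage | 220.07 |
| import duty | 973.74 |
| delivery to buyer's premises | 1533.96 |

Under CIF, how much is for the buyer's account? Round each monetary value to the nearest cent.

Buyer's account: AUD 2727.77

CIF: the seller pays costs through ocean freight and marine insurance to the destination port.
Seller's account: goods 469856.39 + inland to port 212.41 + freight 8754.97 + insurance 278.87 = 479102.64
Buyer's account: brokerage 220.07 + duty 973.74 + delivery 1533.96 = 2727.77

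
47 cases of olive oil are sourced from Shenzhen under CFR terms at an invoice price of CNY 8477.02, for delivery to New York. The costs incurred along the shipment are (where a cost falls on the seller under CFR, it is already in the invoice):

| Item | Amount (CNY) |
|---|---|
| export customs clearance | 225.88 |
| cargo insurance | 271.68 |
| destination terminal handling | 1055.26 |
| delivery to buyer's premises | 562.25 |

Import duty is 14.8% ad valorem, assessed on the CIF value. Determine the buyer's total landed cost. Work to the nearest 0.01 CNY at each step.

CFR: the seller pays costs through ocean freight to the destination port, but not insurance.
Already in the invoice (seller's account under CFR): export clearance — exclude.
CIF value = CFR price + insurance = 8477.02 + 271.68 = 8748.70
Import duty = 8748.70 × 14.8% = 1294.81
Buyer bears: insurance 271.68 + destination terminal 1055.26 + delivery 562.25 + duty 1294.81 = 3184.00
Landed cost = invoice 8477.02 + 3184.00 = 11661.02

Total landed cost: CNY 11661.02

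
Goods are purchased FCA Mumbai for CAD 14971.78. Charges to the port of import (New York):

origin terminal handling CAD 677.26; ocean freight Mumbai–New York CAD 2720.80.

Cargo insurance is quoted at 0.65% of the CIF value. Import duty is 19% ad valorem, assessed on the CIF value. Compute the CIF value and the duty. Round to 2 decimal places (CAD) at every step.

CIF value: CAD 18490.03; import duty: CAD 3513.11

Let C be the CIF value. C = FCA price + pre-shipment costs + freight + 0.65% × C
C − 0.65% × C = 14971.78 + 677.26 + 2720.80
0.9935 × C = 18369.84
C = 18369.84 / 0.9935 = 18490.03
Insurance premium = 0.65% × 18490.03 = 120.19
Import duty = 18490.03 × 19% = 3513.11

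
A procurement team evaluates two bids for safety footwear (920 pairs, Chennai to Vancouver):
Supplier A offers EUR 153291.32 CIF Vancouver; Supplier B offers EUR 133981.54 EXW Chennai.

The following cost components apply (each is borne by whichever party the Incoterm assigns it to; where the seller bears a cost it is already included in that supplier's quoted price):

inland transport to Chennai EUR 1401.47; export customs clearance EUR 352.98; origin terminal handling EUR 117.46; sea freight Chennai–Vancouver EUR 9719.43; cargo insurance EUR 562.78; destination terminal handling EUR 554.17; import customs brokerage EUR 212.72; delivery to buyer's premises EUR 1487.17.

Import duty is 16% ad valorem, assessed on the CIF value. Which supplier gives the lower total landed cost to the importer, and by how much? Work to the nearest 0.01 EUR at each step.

Supplier A (CIF):
The CIF price already equals the CIF value: 153291.32
Import duty = 153291.32 × 16% = 24526.61
Buyer bears (A): 554.17 + 212.72 + 1487.17 = 2254.06
Landed cost (A) = invoice 153291.32 + 2254.06 + duty 24526.61 = 180071.99
Supplier B (EXW):
CIF value = EXW price + inland to port + export clearance + origin terminal + freight + insurance = 133981.54 + 1401.47 + 352.98 + 117.46 + 9719.43 + 562.78 = 146135.66
Import duty = 146135.66 × 16% = 23381.71
Buyer bears (B): 1401.47 + 352.98 + 117.46 + 9719.43 + 562.78 + 554.17 + 212.72 + 1487.17 = 14408.18
Landed cost (B) = invoice 133981.54 + 14408.18 + duty 23381.71 = 171771.43
Difference = |180071.99 − 171771.43| = 8300.56

Supplier B is cheaper by EUR 8300.56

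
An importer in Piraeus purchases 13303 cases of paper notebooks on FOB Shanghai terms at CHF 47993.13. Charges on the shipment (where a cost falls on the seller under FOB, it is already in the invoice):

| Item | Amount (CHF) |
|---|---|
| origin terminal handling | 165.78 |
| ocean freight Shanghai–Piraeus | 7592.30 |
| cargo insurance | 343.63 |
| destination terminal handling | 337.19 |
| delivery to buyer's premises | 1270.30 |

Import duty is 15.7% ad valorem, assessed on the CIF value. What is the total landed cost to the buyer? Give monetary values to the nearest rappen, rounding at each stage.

Total landed cost: CHF 66317.41

FOB: the seller bears costs until goods are on board at the origin port; the buyer bears freight, insurance and all costs thereafter.
Already in the invoice (seller's account under FOB): origin terminal — exclude.
CIF value = FOB price + freight + insurance = 47993.13 + 7592.30 + 343.63 = 55929.06
Import duty = 55929.06 × 15.7% = 8780.86
Buyer bears: freight 7592.30 + insurance 343.63 + destination terminal 337.19 + delivery 1270.30 + duty 8780.86 = 18324.28
Landed cost = invoice 47993.13 + 18324.28 = 66317.41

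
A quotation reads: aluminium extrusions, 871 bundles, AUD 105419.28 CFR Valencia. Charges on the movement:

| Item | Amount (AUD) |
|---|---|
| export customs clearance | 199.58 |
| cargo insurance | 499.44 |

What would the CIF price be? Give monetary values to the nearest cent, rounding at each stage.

Not relevant to the conversion: export clearance — on the seller under both CFR and CIF; already in the CFR price and stays in the CIF price.
From CFR to CIF, the seller additionally bears: insurance.
CIF price = 105419.28 + 499.44 = 105918.72

CIF price: AUD 105918.72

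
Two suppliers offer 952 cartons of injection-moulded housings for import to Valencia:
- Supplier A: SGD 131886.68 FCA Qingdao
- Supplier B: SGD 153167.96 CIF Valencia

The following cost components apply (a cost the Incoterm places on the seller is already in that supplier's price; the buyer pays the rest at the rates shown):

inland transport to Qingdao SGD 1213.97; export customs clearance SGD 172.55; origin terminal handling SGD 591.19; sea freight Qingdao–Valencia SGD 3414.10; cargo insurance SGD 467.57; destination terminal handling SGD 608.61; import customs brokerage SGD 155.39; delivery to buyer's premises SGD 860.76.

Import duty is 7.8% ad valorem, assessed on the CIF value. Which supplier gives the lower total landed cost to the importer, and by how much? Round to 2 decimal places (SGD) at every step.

Supplier A (FCA):
CIF value = FCA price + origin terminal + freight + insurance = 131886.68 + 591.19 + 3414.10 + 467.57 = 136359.54
Import duty = 136359.54 × 7.8% = 10636.04
Buyer bears (A): 591.19 + 3414.10 + 467.57 + 608.61 + 155.39 + 860.76 = 6097.62
Landed cost (A) = invoice 131886.68 + 6097.62 + duty 10636.04 = 148620.34
Supplier B (CIF):
The CIF price already equals the CIF value: 153167.96
Import duty = 153167.96 × 7.8% = 11947.10
Buyer bears (B): 608.61 + 155.39 + 860.76 = 1624.76
Landed cost (B) = invoice 153167.96 + 1624.76 + duty 11947.10 = 166739.82
Difference = |148620.34 − 166739.82| = 18119.48

Supplier A is cheaper by SGD 18119.48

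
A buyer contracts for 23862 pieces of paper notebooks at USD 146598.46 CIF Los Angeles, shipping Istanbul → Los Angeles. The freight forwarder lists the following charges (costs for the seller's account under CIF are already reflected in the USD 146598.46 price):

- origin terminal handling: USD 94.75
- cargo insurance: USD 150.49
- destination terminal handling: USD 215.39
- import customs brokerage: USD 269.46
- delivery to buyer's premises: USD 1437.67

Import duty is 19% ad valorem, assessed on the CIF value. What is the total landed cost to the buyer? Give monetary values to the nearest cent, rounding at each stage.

CIF: the seller pays costs through ocean freight and marine insurance to the destination port.
Already in the invoice (seller's account under CIF): origin terminal, insurance — exclude.
The CIF price already equals the CIF value: 146598.46
Import duty = 146598.46 × 19% = 27853.71
Buyer bears: destination terminal 215.39 + brokerage 269.46 + delivery 1437.67 + duty 27853.71 = 29776.23
Landed cost = invoice 146598.46 + 29776.23 = 176374.69

Total landed cost: USD 176374.69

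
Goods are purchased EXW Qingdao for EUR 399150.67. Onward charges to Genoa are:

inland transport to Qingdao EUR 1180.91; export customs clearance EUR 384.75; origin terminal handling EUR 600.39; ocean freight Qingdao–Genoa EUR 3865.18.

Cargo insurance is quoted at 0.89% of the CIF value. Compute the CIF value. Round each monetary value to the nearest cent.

Let C be the CIF value. C = EXW price + pre-shipment costs + freight + 0.89% × C
C − 0.89% × C = 399150.67 + 1180.91 + 384.75 + 600.39 + 3865.18
0.9911 × C = 405181.90
C = 405181.90 / 0.9911 = 408820.40
Insurance premium = 0.89% × 408820.40 = 3638.50

CIF value: EUR 408820.40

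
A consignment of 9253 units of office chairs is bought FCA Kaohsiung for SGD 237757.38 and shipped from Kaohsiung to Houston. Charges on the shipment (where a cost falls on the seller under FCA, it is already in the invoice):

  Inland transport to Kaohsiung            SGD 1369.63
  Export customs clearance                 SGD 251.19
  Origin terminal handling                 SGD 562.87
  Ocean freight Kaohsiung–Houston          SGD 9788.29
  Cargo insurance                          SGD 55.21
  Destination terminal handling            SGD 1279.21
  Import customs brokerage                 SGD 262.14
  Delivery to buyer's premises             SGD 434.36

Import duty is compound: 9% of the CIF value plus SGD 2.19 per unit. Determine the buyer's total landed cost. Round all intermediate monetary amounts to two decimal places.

FCA: the seller delivers export-cleared goods to the carrier; the buyer bears costs from that point.
Already in the invoice (seller's account under FCA): inland to port, export clearance — exclude.
CIF value = FCA price + origin terminal + freight + insurance = 237757.38 + 562.87 + 9788.29 + 55.21 = 248163.75
Ad valorem component: 248163.75 × 9% = 22334.74
Specific component: 9253 × 2.19 = 20264.07
Import duty = 22334.74 + 20264.07 = 42598.81
Buyer bears: origin terminal 562.87 + freight 9788.29 + insurance 55.21 + destination terminal 1279.21 + brokerage 262.14 + delivery 434.36 + duty 42598.81 = 54980.89
Landed cost = invoice 237757.38 + 54980.89 = 292738.27

Total landed cost: SGD 292738.27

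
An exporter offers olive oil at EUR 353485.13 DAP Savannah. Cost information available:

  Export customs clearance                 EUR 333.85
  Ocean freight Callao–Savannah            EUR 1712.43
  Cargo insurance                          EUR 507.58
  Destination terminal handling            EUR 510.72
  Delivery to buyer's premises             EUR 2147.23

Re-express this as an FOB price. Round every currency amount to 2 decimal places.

Not relevant to the conversion: export clearance — on the seller under both DAP and FOB; already in the DAP price and stays in the FOB price.
From DAP to FOB, the seller no longer bears: freight, insurance, destination terminal, delivery.
FOB price = 353485.13 − 1712.43 − 507.58 − 510.72 − 2147.23 = 348607.17

FOB price: EUR 348607.17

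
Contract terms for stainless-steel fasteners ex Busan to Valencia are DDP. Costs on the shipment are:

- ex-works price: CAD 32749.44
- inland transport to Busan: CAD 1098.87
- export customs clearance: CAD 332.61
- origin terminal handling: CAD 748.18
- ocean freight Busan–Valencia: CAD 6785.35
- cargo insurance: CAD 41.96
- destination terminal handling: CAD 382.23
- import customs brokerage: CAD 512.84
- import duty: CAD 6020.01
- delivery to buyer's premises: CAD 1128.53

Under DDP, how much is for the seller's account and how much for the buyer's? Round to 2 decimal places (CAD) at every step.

DDP: the seller bears all costs including import duty.
Seller's account: goods 32749.44 + inland to port 1098.87 + export clearance 332.61 + origin terminal 748.18 + freight 6785.35 + insurance 41.96 + destination terminal 382.23 + brokerage 512.84 + duty 6020.01 + delivery 1128.53 = 49800.02
Buyer's account: 0.00

Seller: CAD 49800.02; buyer: CAD 0.00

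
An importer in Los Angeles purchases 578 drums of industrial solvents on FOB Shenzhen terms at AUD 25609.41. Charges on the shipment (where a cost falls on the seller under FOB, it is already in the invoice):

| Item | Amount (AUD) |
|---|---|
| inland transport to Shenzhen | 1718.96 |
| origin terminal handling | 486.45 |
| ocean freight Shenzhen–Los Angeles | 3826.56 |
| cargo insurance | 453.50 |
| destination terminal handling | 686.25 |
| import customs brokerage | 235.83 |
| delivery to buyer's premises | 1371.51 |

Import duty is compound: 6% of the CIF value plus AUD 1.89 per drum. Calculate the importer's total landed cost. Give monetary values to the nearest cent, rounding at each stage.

FOB: the seller bears costs until goods are on board at the origin port; the buyer bears freight, insurance and all costs thereafter.
Already in the invoice (seller's account under FOB): inland to port, origin terminal — exclude.
CIF value = FOB price + freight + insurance = 25609.41 + 3826.56 + 453.50 = 29889.47
Ad valorem component: 29889.47 × 6% = 1793.37
Specific component: 578 × 1.89 = 1092.42
Import duty = 1793.37 + 1092.42 = 2885.79
Buyer bears: freight 3826.56 + insurance 453.50 + destination terminal 686.25 + brokerage 235.83 + delivery 1371.51 + duty 2885.79 = 9459.44
Landed cost = invoice 25609.41 + 9459.44 = 35068.85

Total landed cost: AUD 35068.85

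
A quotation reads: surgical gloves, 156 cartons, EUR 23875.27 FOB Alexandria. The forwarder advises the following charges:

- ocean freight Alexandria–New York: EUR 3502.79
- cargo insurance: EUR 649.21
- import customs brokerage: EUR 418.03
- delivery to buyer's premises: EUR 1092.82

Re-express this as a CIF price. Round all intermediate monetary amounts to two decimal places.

Not relevant to the conversion: delivery, brokerage — on the buyer under both terms; not part of either seller's price.
From FOB to CIF, the seller additionally bears: freight, insurance.
CIF price = 23875.27 + 3502.79 + 649.21 = 28027.27

CIF price: EUR 28027.27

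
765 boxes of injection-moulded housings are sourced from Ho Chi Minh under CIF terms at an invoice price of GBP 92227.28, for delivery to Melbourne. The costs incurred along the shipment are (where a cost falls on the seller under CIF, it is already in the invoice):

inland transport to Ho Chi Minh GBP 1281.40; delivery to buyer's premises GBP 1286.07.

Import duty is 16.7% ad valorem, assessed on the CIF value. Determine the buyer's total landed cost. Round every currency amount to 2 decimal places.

CIF: the seller pays costs through ocean freight and marine insurance to the destination port.
Already in the invoice (seller's account under CIF): inland to port — exclude.
The CIF price already equals the CIF value: 92227.28
Import duty = 92227.28 × 16.7% = 15401.96
Buyer bears: delivery 1286.07 + duty 15401.96 = 16688.03
Landed cost = invoice 92227.28 + 16688.03 = 108915.31

Total landed cost: GBP 108915.31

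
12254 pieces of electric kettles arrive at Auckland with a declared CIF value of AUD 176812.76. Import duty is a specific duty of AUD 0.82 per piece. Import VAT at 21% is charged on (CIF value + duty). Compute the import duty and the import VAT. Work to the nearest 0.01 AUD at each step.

Import duty = 12254 × 0.82 = 10048.28
VAT base = CIF + duty = 176812.76 + 10048.28 = 186861.04
Import VAT = 186861.04 × 21% = 39240.82

Import duty: AUD 10048.28; import VAT: AUD 39240.82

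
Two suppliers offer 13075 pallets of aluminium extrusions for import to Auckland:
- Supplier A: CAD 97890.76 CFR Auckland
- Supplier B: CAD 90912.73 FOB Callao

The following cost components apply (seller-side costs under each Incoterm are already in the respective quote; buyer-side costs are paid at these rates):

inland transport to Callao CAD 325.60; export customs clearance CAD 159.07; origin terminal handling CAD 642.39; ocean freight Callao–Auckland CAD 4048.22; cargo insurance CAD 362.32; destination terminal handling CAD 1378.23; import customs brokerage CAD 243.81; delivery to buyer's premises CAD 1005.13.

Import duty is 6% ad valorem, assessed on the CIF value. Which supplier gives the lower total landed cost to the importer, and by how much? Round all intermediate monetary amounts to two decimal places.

Supplier B is cheaper by CAD 3105.59

Supplier A (CFR):
CIF value = CFR price + insurance = 97890.76 + 362.32 = 98253.08
Import duty = 98253.08 × 6% = 5895.18
Buyer bears (A): 362.32 + 1378.23 + 243.81 + 1005.13 = 2989.49
Landed cost (A) = invoice 97890.76 + 2989.49 + duty 5895.18 = 106775.43
Supplier B (FOB):
CIF value = FOB price + freight + insurance = 90912.73 + 4048.22 + 362.32 = 95323.27
Import duty = 95323.27 × 6% = 5719.40
Buyer bears (B): 4048.22 + 362.32 + 1378.23 + 243.81 + 1005.13 = 7037.71
Landed cost (B) = invoice 90912.73 + 7037.71 + duty 5719.40 = 103669.84
Difference = |106775.43 − 103669.84| = 3105.59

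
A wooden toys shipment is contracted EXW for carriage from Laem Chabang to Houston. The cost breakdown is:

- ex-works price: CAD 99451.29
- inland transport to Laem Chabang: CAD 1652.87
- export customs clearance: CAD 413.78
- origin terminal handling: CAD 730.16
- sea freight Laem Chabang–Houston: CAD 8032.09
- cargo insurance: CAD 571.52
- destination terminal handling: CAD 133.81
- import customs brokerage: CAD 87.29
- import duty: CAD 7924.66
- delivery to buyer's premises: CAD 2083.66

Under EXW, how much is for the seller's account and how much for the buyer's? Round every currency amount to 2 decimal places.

Seller: CAD 99451.29; buyer: CAD 21629.84

EXW: the seller makes goods available at their premises; the buyer bears all onward costs.
Seller's account: goods 99451.29 = 99451.29
Buyer's account: inland to port 1652.87 + export clearance 413.78 + origin terminal 730.16 + freight 8032.09 + insurance 571.52 + destination terminal 133.81 + brokerage 87.29 + duty 7924.66 + delivery 2083.66 = 21629.84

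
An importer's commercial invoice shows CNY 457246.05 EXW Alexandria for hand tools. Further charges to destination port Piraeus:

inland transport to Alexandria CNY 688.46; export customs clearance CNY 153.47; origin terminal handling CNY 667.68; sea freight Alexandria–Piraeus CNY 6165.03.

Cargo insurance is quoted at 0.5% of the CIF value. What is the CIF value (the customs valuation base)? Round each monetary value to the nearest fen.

Let C be the CIF value. C = EXW price + pre-shipment costs + freight + 0.5% × C
C − 0.5% × C = 457246.05 + 688.46 + 153.47 + 667.68 + 6165.03
0.995 × C = 464920.69
C = 464920.69 / 0.995 = 467256.97
Insurance premium = 0.5% × 467256.97 = 2336.28

CIF value: CNY 467256.97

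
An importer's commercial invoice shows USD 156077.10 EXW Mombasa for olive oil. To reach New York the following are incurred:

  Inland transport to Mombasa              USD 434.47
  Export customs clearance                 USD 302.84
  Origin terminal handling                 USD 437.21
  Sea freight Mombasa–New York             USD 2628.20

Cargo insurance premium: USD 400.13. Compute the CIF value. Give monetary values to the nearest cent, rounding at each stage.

CIF = EXW price + pre-shipment costs + freight + insurance
CIF = 156077.10 + 434.47 + 302.84 + 437.21 + 2628.20 + 400.13 = 160279.95

CIF value: USD 160279.95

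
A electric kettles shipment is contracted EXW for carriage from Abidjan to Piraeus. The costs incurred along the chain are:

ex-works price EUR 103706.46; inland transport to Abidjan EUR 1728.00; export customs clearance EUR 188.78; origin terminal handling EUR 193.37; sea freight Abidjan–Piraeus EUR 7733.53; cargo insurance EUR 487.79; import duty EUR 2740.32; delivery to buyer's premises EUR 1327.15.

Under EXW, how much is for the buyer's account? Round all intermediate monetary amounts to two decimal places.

EXW: the seller makes goods available at their premises; the buyer bears all onward costs.
Seller's account: goods 103706.46 = 103706.46
Buyer's account: inland to port 1728.00 + export clearance 188.78 + origin terminal 193.37 + freight 7733.53 + insurance 487.79 + duty 2740.32 + delivery 1327.15 = 14398.94

Buyer's account: EUR 14398.94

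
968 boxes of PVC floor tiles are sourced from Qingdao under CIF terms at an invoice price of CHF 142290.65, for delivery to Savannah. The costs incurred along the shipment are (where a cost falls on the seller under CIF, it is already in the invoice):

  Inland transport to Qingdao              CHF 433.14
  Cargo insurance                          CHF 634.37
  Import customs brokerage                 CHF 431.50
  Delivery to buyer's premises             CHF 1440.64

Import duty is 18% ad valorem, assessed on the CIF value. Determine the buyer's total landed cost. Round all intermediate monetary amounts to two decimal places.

Total landed cost: CHF 169775.11

CIF: the seller pays costs through ocean freight and marine insurance to the destination port.
Already in the invoice (seller's account under CIF): inland to port, insurance — exclude.
The CIF price already equals the CIF value: 142290.65
Import duty = 142290.65 × 18% = 25612.32
Buyer bears: brokerage 431.50 + delivery 1440.64 + duty 25612.32 = 27484.46
Landed cost = invoice 142290.65 + 27484.46 = 169775.11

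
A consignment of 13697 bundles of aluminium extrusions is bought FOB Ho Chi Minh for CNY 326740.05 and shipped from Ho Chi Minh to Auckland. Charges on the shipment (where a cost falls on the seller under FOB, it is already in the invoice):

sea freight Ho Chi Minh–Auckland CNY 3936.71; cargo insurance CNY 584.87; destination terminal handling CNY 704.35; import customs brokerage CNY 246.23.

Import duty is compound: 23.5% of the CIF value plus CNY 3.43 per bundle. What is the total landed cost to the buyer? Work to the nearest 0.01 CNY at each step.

Total landed cost: CNY 457039.40

FOB: the seller bears costs until goods are on board at the origin port; the buyer bears freight, insurance and all costs thereafter.
CIF value = FOB price + freight + insurance = 326740.05 + 3936.71 + 584.87 = 331261.63
Ad valorem component: 331261.63 × 23.5% = 77846.48
Specific component: 13697 × 3.43 = 46980.71
Import duty = 77846.48 + 46980.71 = 124827.19
Buyer bears: freight 3936.71 + insurance 584.87 + destination terminal 704.35 + brokerage 246.23 + duty 124827.19 = 130299.35
Landed cost = invoice 326740.05 + 130299.35 = 457039.40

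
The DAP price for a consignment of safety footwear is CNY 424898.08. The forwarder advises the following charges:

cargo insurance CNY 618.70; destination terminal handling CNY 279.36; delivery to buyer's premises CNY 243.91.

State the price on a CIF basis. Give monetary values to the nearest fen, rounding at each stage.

Not relevant to the conversion: insurance — on the seller under both DAP and CIF; already in the DAP price and stays in the CIF price.
From DAP to CIF, the seller no longer bears: destination terminal, delivery.
CIF price = 424898.08 − 279.36 − 243.91 = 424374.81

CIF price: CNY 424374.81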